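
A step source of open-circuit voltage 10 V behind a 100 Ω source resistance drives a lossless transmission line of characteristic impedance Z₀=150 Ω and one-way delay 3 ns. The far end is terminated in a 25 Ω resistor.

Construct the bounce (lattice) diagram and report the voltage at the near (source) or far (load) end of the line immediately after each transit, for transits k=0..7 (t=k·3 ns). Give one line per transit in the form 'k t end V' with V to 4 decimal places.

0 0 source 6.0000
1 3 load 1.7143
2 6 source 2.5714
3 9 load 1.9592
4 12 source 2.0816
5 15 load 1.9942
6 18 source 2.0117
7 21 load 1.9992

Γ_L=-0.714286, Γ_S=-0.200000; launch V₁=10·150/250=6.000000
k=0 src: V=6.0000
k=1 load: inc=6.000000, refl=6.000000·-0.714286=-4.2857; V=0.000000+6.000000+-4.285714=1.7143
k=2 src: inc=-4.285714, refl=-4.285714·-0.200000=0.8571; V=6.000000+-4.285714+0.857143=2.5714
k=3 load: inc=0.857143, refl=0.857143·-0.714286=-0.6122; V=1.714286+0.857143+-0.612245=1.9592
k=4 src: inc=-0.612245, refl=-0.612245·-0.200000=0.1224; V=2.571429+-0.612245+0.122449=2.0816
k=5 load: inc=0.122449, refl=0.122449·-0.714286=-0.0875; V=1.959184+0.122449+-0.087464=1.9942
k=6 src: inc=-0.087464, refl=-0.087464·-0.200000=0.0175; V=2.081633+-0.087464+0.017493=2.0117
k=7 load: inc=0.017493, refl=0.017493·-0.714286=-0.0125; V=1.994169+0.017493+-0.012495=1.9992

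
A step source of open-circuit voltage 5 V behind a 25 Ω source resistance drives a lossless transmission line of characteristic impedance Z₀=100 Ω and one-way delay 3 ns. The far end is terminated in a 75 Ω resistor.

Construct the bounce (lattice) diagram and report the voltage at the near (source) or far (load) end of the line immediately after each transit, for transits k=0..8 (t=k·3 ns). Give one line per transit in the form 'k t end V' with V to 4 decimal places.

0 0 source 4.0000
1 3 load 3.4286
2 6 source 3.7714
3 9 load 3.7224
4 12 source 3.7518
5 15 load 3.7476
6 18 source 3.7502
7 21 load 3.7498
8 24 source 3.7500

Γ_L=-0.142857, Γ_S=-0.600000; launch V₁=5·100/125=4.000000
k=0 src: V=4.0000
k=1 load: inc=4.000000, refl=4.000000·-0.142857=-0.5714; V=0.000000+4.000000+-0.571429=3.4286
k=2 src: inc=-0.571429, refl=-0.571429·-0.600000=0.3429; V=4.000000+-0.571429+0.342857=3.7714
k=3 load: inc=0.342857, refl=0.342857·-0.142857=-0.0490; V=3.428571+0.342857+-0.048980=3.7224
k=4 src: inc=-0.048980, refl=-0.048980·-0.600000=0.0294; V=3.771429+-0.048980+0.029388=3.7518
k=5 load: inc=0.029388, refl=0.029388·-0.142857=-0.0042; V=3.722449+0.029388+-0.004198=3.7476
k=6 src: inc=-0.004198, refl=-0.004198·-0.600000=0.0025; V=3.751837+-0.004198+0.002519=3.7502
k=7 load: inc=0.002519, refl=0.002519·-0.142857=-0.0004; V=3.747638+0.002519+-0.000360=3.7498
k=8 src: inc=-0.000360, refl=-0.000360·-0.600000=0.0002; V=3.750157+-0.000360+0.000216=3.7500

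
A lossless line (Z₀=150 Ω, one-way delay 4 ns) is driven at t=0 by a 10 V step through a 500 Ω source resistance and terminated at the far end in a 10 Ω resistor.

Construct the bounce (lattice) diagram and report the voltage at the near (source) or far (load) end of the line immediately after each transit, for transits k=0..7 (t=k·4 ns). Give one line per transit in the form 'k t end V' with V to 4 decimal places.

0 0 source 2.3077
1 4 load 0.2885
2 8 source -0.7988
3 12 load 0.1526
4 16 source 0.6648
5 20 load 0.2166
6 24 source -0.0248
7 28 load 0.1864

Γ_L=-0.875000, Γ_S=0.538462; launch V₁=10·150/650=2.307692
k=0 src: V=2.3077
k=1 load: inc=2.307692, refl=2.307692·-0.875000=-2.0192; V=0.000000+2.307692+-2.019231=0.2885
k=2 src: inc=-2.019231, refl=-2.019231·0.538462=-1.0873; V=2.307692+-2.019231+-1.087278=-0.7988
k=3 load: inc=-1.087278, refl=-1.087278·-0.875000=0.9514; V=0.288462+-1.087278+0.951368=0.1526
k=4 src: inc=0.951368, refl=0.951368·0.538462=0.5123; V=-0.798817+0.951368+0.512275=0.6648
k=5 load: inc=0.512275, refl=0.512275·-0.875000=-0.4482; V=0.152552+0.512275+-0.448241=0.2166
k=6 src: inc=-0.448241, refl=-0.448241·0.538462=-0.2414; V=0.664827+-0.448241+-0.241360=-0.0248
k=7 load: inc=-0.241360, refl=-0.241360·-0.875000=0.2112; V=0.216586+-0.241360+0.211190=0.1864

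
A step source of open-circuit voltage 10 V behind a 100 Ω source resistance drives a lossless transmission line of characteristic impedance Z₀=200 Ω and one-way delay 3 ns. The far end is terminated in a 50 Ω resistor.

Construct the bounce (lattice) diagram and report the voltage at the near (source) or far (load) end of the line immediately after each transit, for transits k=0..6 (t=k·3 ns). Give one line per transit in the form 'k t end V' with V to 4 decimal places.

0 0 source 6.6667
1 3 load 2.6667
2 6 source 4.0000
3 9 load 3.2000
4 12 source 3.4667
5 15 load 3.3067
6 18 source 3.3600

Γ_L=-0.600000, Γ_S=-0.333333; launch V₁=10·200/300=6.666667
k=0 src: V=6.6667
k=1 load: inc=6.666667, refl=6.666667·-0.600000=-4.0000; V=0.000000+6.666667+-4.000000=2.6667
k=2 src: inc=-4.000000, refl=-4.000000·-0.333333=1.3333; V=6.666667+-4.000000+1.333333=4.0000
k=3 load: inc=1.333333, refl=1.333333·-0.600000=-0.8000; V=2.666667+1.333333+-0.800000=3.2000
k=4 src: inc=-0.800000, refl=-0.800000·-0.333333=0.2667; V=4.000000+-0.800000+0.266667=3.4667
k=5 load: inc=0.266667, refl=0.266667·-0.600000=-0.1600; V=3.200000+0.266667+-0.160000=3.3067
k=6 src: inc=-0.160000, refl=-0.160000·-0.333333=0.0533; V=3.466667+-0.160000+0.053333=3.3600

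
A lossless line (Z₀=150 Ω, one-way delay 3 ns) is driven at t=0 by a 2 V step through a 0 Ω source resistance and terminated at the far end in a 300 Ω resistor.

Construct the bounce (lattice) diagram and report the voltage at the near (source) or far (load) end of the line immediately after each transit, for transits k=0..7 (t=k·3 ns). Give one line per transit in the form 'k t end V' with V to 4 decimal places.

0 0 source 2.0000
1 3 load 2.6667
2 6 source 2.0000
3 9 load 1.7778
4 12 source 2.0000
5 15 load 2.0741
6 18 source 2.0000
7 21 load 1.9753

Γ_L=0.333333, Γ_S=-1.000000; launch V₁=2·150/150=2.000000
k=0 src: V=2.0000
k=1 load: inc=2.000000, refl=2.000000·0.333333=0.6667; V=0.000000+2.000000+0.666667=2.6667
k=2 src: inc=0.666667, refl=0.666667·-1.000000=-0.6667; V=2.000000+0.666667+-0.666667=2.0000
k=3 load: inc=-0.666667, refl=-0.666667·0.333333=-0.2222; V=2.666667+-0.666667+-0.222222=1.7778
k=4 src: inc=-0.222222, refl=-0.222222·-1.000000=0.2222; V=2.000000+-0.222222+0.222222=2.0000
k=5 load: inc=0.222222, refl=0.222222·0.333333=0.0741; V=1.777778+0.222222+0.074074=2.0741
k=6 src: inc=0.074074, refl=0.074074·-1.000000=-0.0741; V=2.000000+0.074074+-0.074074=2.0000
k=7 load: inc=-0.074074, refl=-0.074074·0.333333=-0.0247; V=2.074074+-0.074074+-0.024691=1.9753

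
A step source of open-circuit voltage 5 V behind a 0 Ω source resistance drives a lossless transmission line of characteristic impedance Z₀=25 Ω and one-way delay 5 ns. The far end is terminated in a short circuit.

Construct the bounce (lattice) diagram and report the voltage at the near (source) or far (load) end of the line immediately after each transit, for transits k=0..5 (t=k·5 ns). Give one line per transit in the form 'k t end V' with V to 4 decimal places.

Γ_L=-1.000000, Γ_S=-1.000000; launch V₁=5·25/25=5.000000
k=0 src: V=5.0000
k=1 load: inc=5.000000, refl=5.000000·-1.000000=-5.0000; V=0.000000+5.000000+-5.000000=0.0000
k=2 src: inc=-5.000000, refl=-5.000000·-1.000000=5.0000; V=5.000000+-5.000000+5.000000=5.0000
k=3 load: inc=5.000000, refl=5.000000·-1.000000=-5.0000; V=0.000000+5.000000+-5.000000=0.0000
k=4 src: inc=-5.000000, refl=-5.000000·-1.000000=5.0000; V=5.000000+-5.000000+5.000000=5.0000
k=5 load: inc=5.000000, refl=5.000000·-1.000000=-5.0000; V=0.000000+5.000000+-5.000000=0.0000

0 0 source 5.0000
1 5 load 0.0000
2 10 source 5.0000
3 15 load 0.0000
4 20 source 5.0000
5 25 load 0.0000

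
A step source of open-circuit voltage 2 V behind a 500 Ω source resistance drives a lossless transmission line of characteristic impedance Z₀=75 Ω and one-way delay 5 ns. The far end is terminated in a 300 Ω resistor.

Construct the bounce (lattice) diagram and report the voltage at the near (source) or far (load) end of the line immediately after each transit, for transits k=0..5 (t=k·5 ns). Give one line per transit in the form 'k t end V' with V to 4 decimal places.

Γ_L=0.600000, Γ_S=0.739130; launch V₁=2·75/575=0.260870
k=0 src: V=0.2609
k=1 load: inc=0.260870, refl=0.260870·0.600000=0.1565; V=0.000000+0.260870+0.156522=0.4174
k=2 src: inc=0.156522, refl=0.156522·0.739130=0.1157; V=0.260870+0.156522+0.115690=0.5331
k=3 load: inc=0.115690, refl=0.115690·0.600000=0.0694; V=0.417391+0.115690+0.069414=0.6025
k=4 src: inc=0.069414, refl=0.069414·0.739130=0.0513; V=0.533081+0.069414+0.051306=0.6538
k=5 load: inc=0.051306, refl=0.051306·0.600000=0.0308; V=0.602495+0.051306+0.030784=0.6846

0 0 source 0.2609
1 5 load 0.4174
2 10 source 0.5331
3 15 load 0.6025
4 20 source 0.6538
5 25 load 0.6846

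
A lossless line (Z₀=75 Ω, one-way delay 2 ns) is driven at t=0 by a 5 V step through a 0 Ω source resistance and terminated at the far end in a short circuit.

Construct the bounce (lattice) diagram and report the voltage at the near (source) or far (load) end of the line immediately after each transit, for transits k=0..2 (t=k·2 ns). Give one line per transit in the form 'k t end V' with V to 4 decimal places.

0 0 source 5.0000
1 2 load 0.0000
2 4 source 5.0000

Γ_L=-1.000000, Γ_S=-1.000000; launch V₁=5·75/75=5.000000
k=0 src: V=5.0000
k=1 load: inc=5.000000, refl=5.000000·-1.000000=-5.0000; V=0.000000+5.000000+-5.000000=0.0000
k=2 src: inc=-5.000000, refl=-5.000000·-1.000000=5.0000; V=5.000000+-5.000000+5.000000=5.0000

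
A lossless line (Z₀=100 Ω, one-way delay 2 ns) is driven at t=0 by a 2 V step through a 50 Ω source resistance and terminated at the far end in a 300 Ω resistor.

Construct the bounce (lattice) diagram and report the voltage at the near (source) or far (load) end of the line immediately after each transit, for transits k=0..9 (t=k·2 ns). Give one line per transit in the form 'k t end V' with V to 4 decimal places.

Γ_L=0.500000, Γ_S=-0.333333; launch V₁=2·100/150=1.333333
k=0 src: V=1.3333
k=1 load: inc=1.333333, refl=1.333333·0.500000=0.6667; V=0.000000+1.333333+0.666667=2.0000
k=2 src: inc=0.666667, refl=0.666667·-0.333333=-0.2222; V=1.333333+0.666667+-0.222222=1.7778
k=3 load: inc=-0.222222, refl=-0.222222·0.500000=-0.1111; V=2.000000+-0.222222+-0.111111=1.6667
k=4 src: inc=-0.111111, refl=-0.111111·-0.333333=0.0370; V=1.777778+-0.111111+0.037037=1.7037
k=5 load: inc=0.037037, refl=0.037037·0.500000=0.0185; V=1.666667+0.037037+0.018519=1.7222
k=6 src: inc=0.018519, refl=0.018519·-0.333333=-0.0062; V=1.703704+0.018519+-0.006173=1.7160
k=7 load: inc=-0.006173, refl=-0.006173·0.500000=-0.0031; V=1.722222+-0.006173+-0.003086=1.7130
k=8 src: inc=-0.003086, refl=-0.003086·-0.333333=0.0010; V=1.716049+-0.003086+0.001029=1.7140
k=9 load: inc=0.001029, refl=0.001029·0.500000=0.0005; V=1.712963+0.001029+0.000514=1.7145

0 0 source 1.3333
1 2 load 2.0000
2 4 source 1.7778
3 6 load 1.6667
4 8 source 1.7037
5 10 load 1.7222
6 12 source 1.7160
7 14 load 1.7130
8 16 source 1.7140
9 18 load 1.7145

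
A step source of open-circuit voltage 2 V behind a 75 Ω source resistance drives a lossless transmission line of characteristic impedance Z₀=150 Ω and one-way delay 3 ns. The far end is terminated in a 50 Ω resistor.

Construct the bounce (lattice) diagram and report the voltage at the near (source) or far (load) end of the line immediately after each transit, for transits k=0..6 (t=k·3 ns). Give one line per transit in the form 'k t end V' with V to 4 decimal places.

0 0 source 1.3333
1 3 load 0.6667
2 6 source 0.8889
3 9 load 0.7778
4 12 source 0.8148
5 15 load 0.7963
6 18 source 0.8025

Γ_L=-0.500000, Γ_S=-0.333333; launch V₁=2·150/225=1.333333
k=0 src: V=1.3333
k=1 load: inc=1.333333, refl=1.333333·-0.500000=-0.6667; V=0.000000+1.333333+-0.666667=0.6667
k=2 src: inc=-0.666667, refl=-0.666667·-0.333333=0.2222; V=1.333333+-0.666667+0.222222=0.8889
k=3 load: inc=0.222222, refl=0.222222·-0.500000=-0.1111; V=0.666667+0.222222+-0.111111=0.7778
k=4 src: inc=-0.111111, refl=-0.111111·-0.333333=0.0370; V=0.888889+-0.111111+0.037037=0.8148
k=5 load: inc=0.037037, refl=0.037037·-0.500000=-0.0185; V=0.777778+0.037037+-0.018519=0.7963
k=6 src: inc=-0.018519, refl=-0.018519·-0.333333=0.0062; V=0.814815+-0.018519+0.006173=0.8025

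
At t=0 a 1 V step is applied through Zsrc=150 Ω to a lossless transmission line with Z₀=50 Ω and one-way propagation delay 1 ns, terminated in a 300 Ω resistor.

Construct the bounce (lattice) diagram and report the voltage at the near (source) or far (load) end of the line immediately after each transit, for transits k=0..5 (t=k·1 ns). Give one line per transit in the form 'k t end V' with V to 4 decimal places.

0 0 source 0.2500
1 1 load 0.4286
2 2 source 0.5179
3 3 load 0.5816
4 4 source 0.6135
5 5 load 0.6363

Γ_L=0.714286, Γ_S=0.500000; launch V₁=1·50/200=0.250000
k=0 src: V=0.2500
k=1 load: inc=0.250000, refl=0.250000·0.714286=0.1786; V=0.000000+0.250000+0.178571=0.4286
k=2 src: inc=0.178571, refl=0.178571·0.500000=0.0893; V=0.250000+0.178571+0.089286=0.5179
k=3 load: inc=0.089286, refl=0.089286·0.714286=0.0638; V=0.428571+0.089286+0.063776=0.5816
k=4 src: inc=0.063776, refl=0.063776·0.500000=0.0319; V=0.517857+0.063776+0.031888=0.6135
k=5 load: inc=0.031888, refl=0.031888·0.714286=0.0228; V=0.581633+0.031888+0.022777=0.6363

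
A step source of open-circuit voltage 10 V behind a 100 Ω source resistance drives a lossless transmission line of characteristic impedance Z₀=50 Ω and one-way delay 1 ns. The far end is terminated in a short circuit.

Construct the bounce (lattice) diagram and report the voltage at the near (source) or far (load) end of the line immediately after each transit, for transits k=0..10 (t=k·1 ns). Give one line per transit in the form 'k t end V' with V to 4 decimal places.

0 0 source 3.3333
1 1 load 0.0000
2 2 source -1.1111
3 3 load 0.0000
4 4 source 0.3704
5 5 load 0.0000
6 6 source -0.1235
7 7 load 0.0000
8 8 source 0.0412
9 9 load 0.0000
10 10 source -0.0137

Γ_L=-1.000000, Γ_S=0.333333; launch V₁=10·50/150=3.333333
k=0 src: V=3.3333
k=1 load: inc=3.333333, refl=3.333333·-1.000000=-3.3333; V=0.000000+3.333333+-3.333333=0.0000
k=2 src: inc=-3.333333, refl=-3.333333·0.333333=-1.1111; V=3.333333+-3.333333+-1.111111=-1.1111
k=3 load: inc=-1.111111, refl=-1.111111·-1.000000=1.1111; V=0.000000+-1.111111+1.111111=0.0000
k=4 src: inc=1.111111, refl=1.111111·0.333333=0.3704; V=-1.111111+1.111111+0.370370=0.3704
k=5 load: inc=0.370370, refl=0.370370·-1.000000=-0.3704; V=0.000000+0.370370+-0.370370=0.0000
k=6 src: inc=-0.370370, refl=-0.370370·0.333333=-0.1235; V=0.370370+-0.370370+-0.123457=-0.1235
k=7 load: inc=-0.123457, refl=-0.123457·-1.000000=0.1235; V=0.000000+-0.123457+0.123457=0.0000
k=8 src: inc=0.123457, refl=0.123457·0.333333=0.0412; V=-0.123457+0.123457+0.041152=0.0412
k=9 load: inc=0.041152, refl=0.041152·-1.000000=-0.0412; V=0.000000+0.041152+-0.041152=0.0000
k=10 src: inc=-0.041152, refl=-0.041152·0.333333=-0.0137; V=0.041152+-0.041152+-0.013717=-0.0137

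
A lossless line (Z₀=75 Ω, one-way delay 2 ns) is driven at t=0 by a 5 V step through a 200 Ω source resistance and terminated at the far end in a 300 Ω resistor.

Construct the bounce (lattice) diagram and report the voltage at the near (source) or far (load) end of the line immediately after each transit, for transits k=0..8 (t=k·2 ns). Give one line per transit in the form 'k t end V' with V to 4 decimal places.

Γ_L=0.600000, Γ_S=0.454545; launch V₁=5·75/275=1.363636
k=0 src: V=1.3636
k=1 load: inc=1.363636, refl=1.363636·0.600000=0.8182; V=0.000000+1.363636+0.818182=2.1818
k=2 src: inc=0.818182, refl=0.818182·0.454545=0.3719; V=1.363636+0.818182+0.371901=2.5537
k=3 load: inc=0.371901, refl=0.371901·0.600000=0.2231; V=2.181818+0.371901+0.223140=2.7769
k=4 src: inc=0.223140, refl=0.223140·0.454545=0.1014; V=2.553719+0.223140+0.101427=2.8783
k=5 load: inc=0.101427, refl=0.101427·0.600000=0.0609; V=2.776860+0.101427+0.060856=2.9391
k=6 src: inc=0.060856, refl=0.060856·0.454545=0.0277; V=2.878287+0.060856+0.027662=2.9668
k=7 load: inc=0.027662, refl=0.027662·0.600000=0.0166; V=2.939144+0.027662+0.016597=2.9834
k=8 src: inc=0.016597, refl=0.016597·0.454545=0.0075; V=2.966806+0.016597+0.007544=2.9909

0 0 source 1.3636
1 2 load 2.1818
2 4 source 2.5537
3 6 load 2.7769
4 8 source 2.8783
5 10 load 2.9391
6 12 source 2.9668
7 14 load 2.9834
8 16 source 2.9909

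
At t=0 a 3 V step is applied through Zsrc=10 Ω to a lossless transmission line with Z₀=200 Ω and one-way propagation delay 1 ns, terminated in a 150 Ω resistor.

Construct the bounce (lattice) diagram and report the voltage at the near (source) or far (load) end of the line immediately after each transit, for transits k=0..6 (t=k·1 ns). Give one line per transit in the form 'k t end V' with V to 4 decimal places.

Γ_L=-0.142857, Γ_S=-0.904762; launch V₁=3·200/210=2.857143
k=0 src: V=2.8571
k=1 load: inc=2.857143, refl=2.857143·-0.142857=-0.4082; V=0.000000+2.857143+-0.408163=2.4490
k=2 src: inc=-0.408163, refl=-0.408163·-0.904762=0.3693; V=2.857143+-0.408163+0.369291=2.8183
k=3 load: inc=0.369291, refl=0.369291·-0.142857=-0.0528; V=2.448980+0.369291+-0.052756=2.7655
k=4 src: inc=-0.052756, refl=-0.052756·-0.904762=0.0477; V=2.818270+-0.052756+0.047731=2.8132
k=5 load: inc=0.047731, refl=0.047731·-0.142857=-0.0068; V=2.765514+0.047731+-0.006819=2.8064
k=6 src: inc=-0.006819, refl=-0.006819·-0.904762=0.0062; V=2.813246+-0.006819+0.006169=2.8126

0 0 source 2.8571
1 1 load 2.4490
2 2 source 2.8183
3 3 load 2.7655
4 4 source 2.8132
5 5 load 2.8064
6 6 source 2.8126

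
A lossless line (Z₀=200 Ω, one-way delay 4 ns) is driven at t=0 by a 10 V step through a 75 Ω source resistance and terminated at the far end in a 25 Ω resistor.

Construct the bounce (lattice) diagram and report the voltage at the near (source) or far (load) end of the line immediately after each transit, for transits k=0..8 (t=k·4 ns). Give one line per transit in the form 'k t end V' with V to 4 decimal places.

0 0 source 7.2727
1 4 load 1.6162
2 8 source 4.1873
3 12 load 2.1875
4 16 source 3.0965
5 20 load 2.3895
6 24 source 2.7109
7 28 load 2.4609
8 32 source 2.5746

Γ_L=-0.777778, Γ_S=-0.454545; launch V₁=10·200/275=7.272727
k=0 src: V=7.2727
k=1 load: inc=7.272727, refl=7.272727·-0.777778=-5.6566; V=0.000000+7.272727+-5.656566=1.6162
k=2 src: inc=-5.656566, refl=-5.656566·-0.454545=2.5712; V=7.272727+-5.656566+2.571166=4.1873
k=3 load: inc=2.571166, refl=2.571166·-0.777778=-1.9998; V=1.616162+2.571166+-1.999796=2.1875
k=4 src: inc=-1.999796, refl=-1.999796·-0.454545=0.9090; V=4.187328+-1.999796+0.908998=3.0965
k=5 load: inc=0.908998, refl=0.908998·-0.777778=-0.7070; V=2.187532+0.908998+-0.706999=2.3895
k=6 src: inc=-0.706999, refl=-0.706999·-0.454545=0.3214; V=3.096530+-0.706999+0.321363=2.7109
k=7 load: inc=0.321363, refl=0.321363·-0.777778=-0.2499; V=2.389531+0.321363+-0.249949=2.4609
k=8 src: inc=-0.249949, refl=-0.249949·-0.454545=0.1136; V=2.710894+-0.249949+0.113613=2.5746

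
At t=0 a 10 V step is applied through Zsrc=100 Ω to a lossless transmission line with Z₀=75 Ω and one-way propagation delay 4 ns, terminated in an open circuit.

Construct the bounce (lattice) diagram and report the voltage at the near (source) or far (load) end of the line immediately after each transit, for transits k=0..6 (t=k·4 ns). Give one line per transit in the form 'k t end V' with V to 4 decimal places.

0 0 source 4.2857
1 4 load 8.5714
2 8 source 9.1837
3 12 load 9.7959
4 16 source 9.8834
5 20 load 9.9708
6 24 source 9.9833

Γ_L=1.000000, Γ_S=0.142857; launch V₁=10·75/175=4.285714
k=0 src: V=4.2857
k=1 load: inc=4.285714, refl=4.285714·1.000000=4.2857; V=0.000000+4.285714+4.285714=8.5714
k=2 src: inc=4.285714, refl=4.285714·0.142857=0.6122; V=4.285714+4.285714+0.612245=9.1837
k=3 load: inc=0.612245, refl=0.612245·1.000000=0.6122; V=8.571429+0.612245+0.612245=9.7959
k=4 src: inc=0.612245, refl=0.612245·0.142857=0.0875; V=9.183673+0.612245+0.087464=9.8834
k=5 load: inc=0.087464, refl=0.087464·1.000000=0.0875; V=9.795918+0.087464+0.087464=9.9708
k=6 src: inc=0.087464, refl=0.087464·0.142857=0.0125; V=9.883382+0.087464+0.012495=9.9833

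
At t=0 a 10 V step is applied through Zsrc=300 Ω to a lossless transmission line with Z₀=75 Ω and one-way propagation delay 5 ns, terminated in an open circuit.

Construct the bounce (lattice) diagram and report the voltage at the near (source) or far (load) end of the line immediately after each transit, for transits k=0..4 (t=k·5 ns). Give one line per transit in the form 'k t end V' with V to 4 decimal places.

Γ_L=1.000000, Γ_S=0.600000; launch V₁=10·75/375=2.000000
k=0 src: V=2.0000
k=1 load: inc=2.000000, refl=2.000000·1.000000=2.0000; V=0.000000+2.000000+2.000000=4.0000
k=2 src: inc=2.000000, refl=2.000000·0.600000=1.2000; V=2.000000+2.000000+1.200000=5.2000
k=3 load: inc=1.200000, refl=1.200000·1.000000=1.2000; V=4.000000+1.200000+1.200000=6.4000
k=4 src: inc=1.200000, refl=1.200000·0.600000=0.7200; V=5.200000+1.200000+0.720000=7.1200

0 0 source 2.0000
1 5 load 4.0000
2 10 source 5.2000
3 15 load 6.4000
4 20 source 7.1200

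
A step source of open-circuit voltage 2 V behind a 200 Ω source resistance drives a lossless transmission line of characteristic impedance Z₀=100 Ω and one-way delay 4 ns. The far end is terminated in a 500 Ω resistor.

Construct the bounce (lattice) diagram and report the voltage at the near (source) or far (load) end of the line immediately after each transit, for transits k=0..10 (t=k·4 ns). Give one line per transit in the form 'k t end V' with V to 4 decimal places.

Γ_L=0.666667, Γ_S=0.333333; launch V₁=2·100/300=0.666667
k=0 src: V=0.6667
k=1 load: inc=0.666667, refl=0.666667·0.666667=0.4444; V=0.000000+0.666667+0.444444=1.1111
k=2 src: inc=0.444444, refl=0.444444·0.333333=0.1481; V=0.666667+0.444444+0.148148=1.2593
k=3 load: inc=0.148148, refl=0.148148·0.666667=0.0988; V=1.111111+0.148148+0.098765=1.3580
k=4 src: inc=0.098765, refl=0.098765·0.333333=0.0329; V=1.259259+0.098765+0.032922=1.3909
k=5 load: inc=0.032922, refl=0.032922·0.666667=0.0219; V=1.358025+0.032922+0.021948=1.4129
k=6 src: inc=0.021948, refl=0.021948·0.333333=0.0073; V=1.390947+0.021948+0.007316=1.4202
k=7 load: inc=0.007316, refl=0.007316·0.666667=0.0049; V=1.412894+0.007316+0.004877=1.4251
k=8 src: inc=0.004877, refl=0.004877·0.333333=0.0016; V=1.420210+0.004877+0.001626=1.4267
k=9 load: inc=0.001626, refl=0.001626·0.666667=0.0011; V=1.425088+0.001626+0.001084=1.4278
k=10 src: inc=0.001084, refl=0.001084·0.333333=0.0004; V=1.426713+0.001084+0.000361=1.4282

0 0 source 0.6667
1 4 load 1.1111
2 8 source 1.2593
3 12 load 1.3580
4 16 source 1.3909
5 20 load 1.4129
6 24 source 1.4202
7 28 load 1.4251
8 32 source 1.4267
9 36 load 1.4278
10 40 source 1.4282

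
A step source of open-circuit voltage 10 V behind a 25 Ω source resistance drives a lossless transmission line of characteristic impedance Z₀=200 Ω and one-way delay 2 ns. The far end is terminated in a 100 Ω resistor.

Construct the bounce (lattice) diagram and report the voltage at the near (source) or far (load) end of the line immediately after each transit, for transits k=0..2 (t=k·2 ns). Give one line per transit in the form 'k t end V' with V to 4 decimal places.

0 0 source 8.8889
1 2 load 5.9259
2 4 source 8.2305

Γ_L=-0.333333, Γ_S=-0.777778; launch V₁=10·200/225=8.888889
k=0 src: V=8.8889
k=1 load: inc=8.888889, refl=8.888889·-0.333333=-2.9630; V=0.000000+8.888889+-2.962963=5.9259
k=2 src: inc=-2.962963, refl=-2.962963·-0.777778=2.3045; V=8.888889+-2.962963+2.304527=8.2305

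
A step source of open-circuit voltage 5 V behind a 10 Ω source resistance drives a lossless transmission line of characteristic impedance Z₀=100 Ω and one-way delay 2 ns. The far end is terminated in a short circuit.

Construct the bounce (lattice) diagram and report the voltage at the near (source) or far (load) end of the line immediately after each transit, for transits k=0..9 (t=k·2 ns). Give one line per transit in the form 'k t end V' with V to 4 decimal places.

0 0 source 4.5455
1 2 load 0.0000
2 4 source 3.7190
3 6 load 0.0000
4 8 source 3.0428
5 10 load 0.0000
6 12 source 2.4896
7 14 load 0.0000
8 16 source 2.0369
9 18 load 0.0000

Γ_L=-1.000000, Γ_S=-0.818182; launch V₁=5·100/110=4.545455
k=0 src: V=4.5455
k=1 load: inc=4.545455, refl=4.545455·-1.000000=-4.5455; V=0.000000+4.545455+-4.545455=0.0000
k=2 src: inc=-4.545455, refl=-4.545455·-0.818182=3.7190; V=4.545455+-4.545455+3.719008=3.7190
k=3 load: inc=3.719008, refl=3.719008·-1.000000=-3.7190; V=0.000000+3.719008+-3.719008=0.0000
k=4 src: inc=-3.719008, refl=-3.719008·-0.818182=3.0428; V=3.719008+-3.719008+3.042825=3.0428
k=5 load: inc=3.042825, refl=3.042825·-1.000000=-3.0428; V=0.000000+3.042825+-3.042825=0.0000
k=6 src: inc=-3.042825, refl=-3.042825·-0.818182=2.4896; V=3.042825+-3.042825+2.489584=2.4896
k=7 load: inc=2.489584, refl=2.489584·-1.000000=-2.4896; V=0.000000+2.489584+-2.489584=0.0000
k=8 src: inc=-2.489584, refl=-2.489584·-0.818182=2.0369; V=2.489584+-2.489584+2.036932=2.0369
k=9 load: inc=2.036932, refl=2.036932·-1.000000=-2.0369; V=0.000000+2.036932+-2.036932=0.0000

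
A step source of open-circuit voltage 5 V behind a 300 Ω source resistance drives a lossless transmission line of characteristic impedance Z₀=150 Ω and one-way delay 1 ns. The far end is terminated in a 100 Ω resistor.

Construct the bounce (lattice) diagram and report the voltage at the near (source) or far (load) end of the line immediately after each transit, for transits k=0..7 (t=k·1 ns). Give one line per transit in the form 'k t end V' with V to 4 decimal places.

0 0 source 1.6667
1 1 load 1.3333
2 2 source 1.2222
3 3 load 1.2444
4 4 source 1.2519
5 5 load 1.2504
6 6 source 1.2499
7 7 load 1.2500

Γ_L=-0.200000, Γ_S=0.333333; launch V₁=5·150/450=1.666667
k=0 src: V=1.6667
k=1 load: inc=1.666667, refl=1.666667·-0.200000=-0.3333; V=0.000000+1.666667+-0.333333=1.3333
k=2 src: inc=-0.333333, refl=-0.333333·0.333333=-0.1111; V=1.666667+-0.333333+-0.111111=1.2222
k=3 load: inc=-0.111111, refl=-0.111111·-0.200000=0.0222; V=1.333333+-0.111111+0.022222=1.2444
k=4 src: inc=0.022222, refl=0.022222·0.333333=0.0074; V=1.222222+0.022222+0.007407=1.2519
k=5 load: inc=0.007407, refl=0.007407·-0.200000=-0.0015; V=1.244444+0.007407+-0.001481=1.2504
k=6 src: inc=-0.001481, refl=-0.001481·0.333333=-0.0005; V=1.251852+-0.001481+-0.000494=1.2499
k=7 load: inc=-0.000494, refl=-0.000494·-0.200000=0.0001; V=1.250370+-0.000494+0.000099=1.2500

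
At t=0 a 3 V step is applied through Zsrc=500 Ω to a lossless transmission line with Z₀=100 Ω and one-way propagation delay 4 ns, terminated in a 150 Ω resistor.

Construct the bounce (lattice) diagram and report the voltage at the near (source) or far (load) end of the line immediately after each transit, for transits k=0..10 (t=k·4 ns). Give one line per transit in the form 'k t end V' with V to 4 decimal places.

Γ_L=0.200000, Γ_S=0.666667; launch V₁=3·100/600=0.500000
k=0 src: V=0.5000
k=1 load: inc=0.500000, refl=0.500000·0.200000=0.1000; V=0.000000+0.500000+0.100000=0.6000
k=2 src: inc=0.100000, refl=0.100000·0.666667=0.0667; V=0.500000+0.100000+0.066667=0.6667
k=3 load: inc=0.066667, refl=0.066667·0.200000=0.0133; V=0.600000+0.066667+0.013333=0.6800
k=4 src: inc=0.013333, refl=0.013333·0.666667=0.0089; V=0.666667+0.013333+0.008889=0.6889
k=5 load: inc=0.008889, refl=0.008889·0.200000=0.0018; V=0.680000+0.008889+0.001778=0.6907
k=6 src: inc=0.001778, refl=0.001778·0.666667=0.0012; V=0.688889+0.001778+0.001185=0.6919
k=7 load: inc=0.001185, refl=0.001185·0.200000=0.0002; V=0.690667+0.001185+0.000237=0.6921
k=8 src: inc=0.000237, refl=0.000237·0.666667=0.0002; V=0.691852+0.000237+0.000158=0.6922
k=9 load: inc=0.000158, refl=0.000158·0.200000=0.0000; V=0.692089+0.000158+0.000032=0.6923
k=10 src: inc=0.000032, refl=0.000032·0.666667=0.0000; V=0.692247+0.000032+0.000021=0.6923

0 0 source 0.5000
1 4 load 0.6000
2 8 source 0.6667
3 12 load 0.6800
4 16 source 0.6889
5 20 load 0.6907
6 24 source 0.6919
7 28 load 0.6921
8 32 source 0.6922
9 36 load 0.6923
10 40 source 0.6923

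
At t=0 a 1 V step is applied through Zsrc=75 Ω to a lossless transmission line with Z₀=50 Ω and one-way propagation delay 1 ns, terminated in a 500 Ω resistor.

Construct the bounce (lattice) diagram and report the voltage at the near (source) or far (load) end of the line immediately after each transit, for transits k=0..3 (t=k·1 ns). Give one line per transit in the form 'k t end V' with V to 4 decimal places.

0 0 source 0.4000
1 1 load 0.7273
2 2 source 0.7927
3 3 load 0.8463

Γ_L=0.818182, Γ_S=0.200000; launch V₁=1·50/125=0.400000
k=0 src: V=0.4000
k=1 load: inc=0.400000, refl=0.400000·0.818182=0.3273; V=0.000000+0.400000+0.327273=0.7273
k=2 src: inc=0.327273, refl=0.327273·0.200000=0.0655; V=0.400000+0.327273+0.065455=0.7927
k=3 load: inc=0.065455, refl=0.065455·0.818182=0.0536; V=0.727273+0.065455+0.053554=0.8463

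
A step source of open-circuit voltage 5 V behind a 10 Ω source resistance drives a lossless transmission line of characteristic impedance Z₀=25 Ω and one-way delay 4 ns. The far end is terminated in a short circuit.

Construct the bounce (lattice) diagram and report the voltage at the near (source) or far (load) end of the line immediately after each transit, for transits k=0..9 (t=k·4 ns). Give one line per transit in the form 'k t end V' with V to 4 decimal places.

0 0 source 3.5714
1 4 load 0.0000
2 8 source 1.5306
3 12 load 0.0000
4 16 source 0.6560
5 20 load 0.0000
6 24 source 0.2811
7 28 load 0.0000
8 32 source 0.1205
9 36 load 0.0000

Γ_L=-1.000000, Γ_S=-0.428571; launch V₁=5·25/35=3.571429
k=0 src: V=3.5714
k=1 load: inc=3.571429, refl=3.571429·-1.000000=-3.5714; V=0.000000+3.571429+-3.571429=0.0000
k=2 src: inc=-3.571429, refl=-3.571429·-0.428571=1.5306; V=3.571429+-3.571429+1.530612=1.5306
k=3 load: inc=1.530612, refl=1.530612·-1.000000=-1.5306; V=0.000000+1.530612+-1.530612=0.0000
k=4 src: inc=-1.530612, refl=-1.530612·-0.428571=0.6560; V=1.530612+-1.530612+0.655977=0.6560
k=5 load: inc=0.655977, refl=0.655977·-1.000000=-0.6560; V=0.000000+0.655977+-0.655977=0.0000
k=6 src: inc=-0.655977, refl=-0.655977·-0.428571=0.2811; V=0.655977+-0.655977+0.281133=0.2811
k=7 load: inc=0.281133, refl=0.281133·-1.000000=-0.2811; V=0.000000+0.281133+-0.281133=0.0000
k=8 src: inc=-0.281133, refl=-0.281133·-0.428571=0.1205; V=0.281133+-0.281133+0.120486=0.1205
k=9 load: inc=0.120486, refl=0.120486·-1.000000=-0.1205; V=0.000000+0.120486+-0.120486=0.0000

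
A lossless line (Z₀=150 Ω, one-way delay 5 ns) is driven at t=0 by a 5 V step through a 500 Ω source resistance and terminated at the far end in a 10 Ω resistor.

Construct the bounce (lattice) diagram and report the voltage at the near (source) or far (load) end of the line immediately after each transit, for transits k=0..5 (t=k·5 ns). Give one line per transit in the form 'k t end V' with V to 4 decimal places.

0 0 source 1.1538
1 5 load 0.1442
2 10 source -0.3994
3 15 load 0.0763
4 20 source 0.3324
5 25 load 0.1083

Γ_L=-0.875000, Γ_S=0.538462; launch V₁=5·150/650=1.153846
k=0 src: V=1.1538
k=1 load: inc=1.153846, refl=1.153846·-0.875000=-1.0096; V=0.000000+1.153846+-1.009615=0.1442
k=2 src: inc=-1.009615, refl=-1.009615·0.538462=-0.5436; V=1.153846+-1.009615+-0.543639=-0.3994
k=3 load: inc=-0.543639, refl=-0.543639·-0.875000=0.4757; V=0.144231+-0.543639+0.475684=0.0763
k=4 src: inc=0.475684, refl=0.475684·0.538462=0.2561; V=-0.399408+0.475684+0.256138=0.3324
k=5 load: inc=0.256138, refl=0.256138·-0.875000=-0.2241; V=0.076276+0.256138+-0.224120=0.1083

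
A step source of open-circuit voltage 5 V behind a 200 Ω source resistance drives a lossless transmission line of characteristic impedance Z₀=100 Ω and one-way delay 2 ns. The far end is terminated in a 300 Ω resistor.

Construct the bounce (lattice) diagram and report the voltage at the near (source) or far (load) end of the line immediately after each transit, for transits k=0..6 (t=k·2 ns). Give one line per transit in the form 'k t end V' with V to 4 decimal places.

Γ_L=0.500000, Γ_S=0.333333; launch V₁=5·100/300=1.666667
k=0 src: V=1.6667
k=1 load: inc=1.666667, refl=1.666667·0.500000=0.8333; V=0.000000+1.666667+0.833333=2.5000
k=2 src: inc=0.833333, refl=0.833333·0.333333=0.2778; V=1.666667+0.833333+0.277778=2.7778
k=3 load: inc=0.277778, refl=0.277778·0.500000=0.1389; V=2.500000+0.277778+0.138889=2.9167
k=4 src: inc=0.138889, refl=0.138889·0.333333=0.0463; V=2.777778+0.138889+0.046296=2.9630
k=5 load: inc=0.046296, refl=0.046296·0.500000=0.0231; V=2.916667+0.046296+0.023148=2.9861
k=6 src: inc=0.023148, refl=0.023148·0.333333=0.0077; V=2.962963+0.023148+0.007716=2.9938

0 0 source 1.6667
1 2 load 2.5000
2 4 source 2.7778
3 6 load 2.9167
4 8 source 2.9630
5 10 load 2.9861
6 12 source 2.9938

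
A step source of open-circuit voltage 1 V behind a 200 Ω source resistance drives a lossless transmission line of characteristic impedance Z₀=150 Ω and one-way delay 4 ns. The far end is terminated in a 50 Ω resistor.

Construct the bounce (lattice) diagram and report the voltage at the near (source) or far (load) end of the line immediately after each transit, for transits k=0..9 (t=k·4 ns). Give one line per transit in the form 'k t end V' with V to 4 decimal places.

0 0 source 0.4286
1 4 load 0.2143
2 8 source 0.1837
3 12 load 0.1990
4 16 source 0.2012
5 20 load 0.2001
6 24 source 0.1999
7 28 load 0.2000
8 32 source 0.2000
9 36 load 0.2000

Γ_L=-0.500000, Γ_S=0.142857; launch V₁=1·150/350=0.428571
k=0 src: V=0.4286
k=1 load: inc=0.428571, refl=0.428571·-0.500000=-0.2143; V=0.000000+0.428571+-0.214286=0.2143
k=2 src: inc=-0.214286, refl=-0.214286·0.142857=-0.0306; V=0.428571+-0.214286+-0.030612=0.1837
k=3 load: inc=-0.030612, refl=-0.030612·-0.500000=0.0153; V=0.214286+-0.030612+0.015306=0.1990
k=4 src: inc=0.015306, refl=0.015306·0.142857=0.0022; V=0.183673+0.015306+0.002187=0.2012
k=5 load: inc=0.002187, refl=0.002187·-0.500000=-0.0011; V=0.198980+0.002187+-0.001093=0.2001
k=6 src: inc=-0.001093, refl=-0.001093·0.142857=-0.0002; V=0.201166+-0.001093+-0.000156=0.1999
k=7 load: inc=-0.000156, refl=-0.000156·-0.500000=0.0001; V=0.200073+-0.000156+0.000078=0.2000
k=8 src: inc=0.000078, refl=0.000078·0.142857=0.0000; V=0.199917+0.000078+0.000011=0.2000
k=9 load: inc=0.000011, refl=0.000011·-0.500000=-0.0000; V=0.199995+0.000011+-0.000006=0.2000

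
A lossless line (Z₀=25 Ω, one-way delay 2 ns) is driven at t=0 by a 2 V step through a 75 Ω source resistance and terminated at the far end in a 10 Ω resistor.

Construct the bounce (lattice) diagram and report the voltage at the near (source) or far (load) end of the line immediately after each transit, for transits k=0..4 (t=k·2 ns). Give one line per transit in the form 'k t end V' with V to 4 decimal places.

Γ_L=-0.428571, Γ_S=0.500000; launch V₁=2·25/100=0.500000
k=0 src: V=0.5000
k=1 load: inc=0.500000, refl=0.500000·-0.428571=-0.2143; V=0.000000+0.500000+-0.214286=0.2857
k=2 src: inc=-0.214286, refl=-0.214286·0.500000=-0.1071; V=0.500000+-0.214286+-0.107143=0.1786
k=3 load: inc=-0.107143, refl=-0.107143·-0.428571=0.0459; V=0.285714+-0.107143+0.045918=0.2245
k=4 src: inc=0.045918, refl=0.045918·0.500000=0.0230; V=0.178571+0.045918+0.022959=0.2474

0 0 source 0.5000
1 2 load 0.2857
2 4 source 0.1786
3 6 load 0.2245
4 8 source 0.2474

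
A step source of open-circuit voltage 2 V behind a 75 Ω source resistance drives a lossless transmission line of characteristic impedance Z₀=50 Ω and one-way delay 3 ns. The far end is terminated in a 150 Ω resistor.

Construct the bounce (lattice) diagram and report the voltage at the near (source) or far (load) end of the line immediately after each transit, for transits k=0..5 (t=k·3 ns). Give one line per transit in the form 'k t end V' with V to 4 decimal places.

0 0 source 0.8000
1 3 load 1.2000
2 6 source 1.2800
3 9 load 1.3200
4 12 source 1.3280
5 15 load 1.3320

Γ_L=0.500000, Γ_S=0.200000; launch V₁=2·50/125=0.800000
k=0 src: V=0.8000
k=1 load: inc=0.800000, refl=0.800000·0.500000=0.4000; V=0.000000+0.800000+0.400000=1.2000
k=2 src: inc=0.400000, refl=0.400000·0.200000=0.0800; V=0.800000+0.400000+0.080000=1.2800
k=3 load: inc=0.080000, refl=0.080000·0.500000=0.0400; V=1.200000+0.080000+0.040000=1.3200
k=4 src: inc=0.040000, refl=0.040000·0.200000=0.0080; V=1.280000+0.040000+0.008000=1.3280
k=5 load: inc=0.008000, refl=0.008000·0.500000=0.0040; V=1.320000+0.008000+0.004000=1.3320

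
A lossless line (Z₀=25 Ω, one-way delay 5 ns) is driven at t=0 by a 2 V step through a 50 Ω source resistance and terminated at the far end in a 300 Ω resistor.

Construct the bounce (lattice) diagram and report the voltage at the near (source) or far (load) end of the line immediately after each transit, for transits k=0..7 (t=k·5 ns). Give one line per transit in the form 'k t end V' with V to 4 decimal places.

0 0 source 0.6667
1 5 load 1.2308
2 10 source 1.4188
3 15 load 1.5779
4 20 source 1.6309
5 25 load 1.6758
6 30 source 1.6908
7 35 load 1.7034

Γ_L=0.846154, Γ_S=0.333333; launch V₁=2·25/75=0.666667
k=0 src: V=0.6667
k=1 load: inc=0.666667, refl=0.666667·0.846154=0.5641; V=0.000000+0.666667+0.564103=1.2308
k=2 src: inc=0.564103, refl=0.564103·0.333333=0.1880; V=0.666667+0.564103+0.188034=1.4188
k=3 load: inc=0.188034, refl=0.188034·0.846154=0.1591; V=1.230769+0.188034+0.159106=1.5779
k=4 src: inc=0.159106, refl=0.159106·0.333333=0.0530; V=1.418803+0.159106+0.053035=1.6309
k=5 load: inc=0.053035, refl=0.053035·0.846154=0.0449; V=1.577909+0.053035+0.044876=1.6758
k=6 src: inc=0.044876, refl=0.044876·0.333333=0.0150; V=1.630945+0.044876+0.014959=1.6908
k=7 load: inc=0.014959, refl=0.014959·0.846154=0.0127; V=1.675821+0.014959+0.012657=1.7034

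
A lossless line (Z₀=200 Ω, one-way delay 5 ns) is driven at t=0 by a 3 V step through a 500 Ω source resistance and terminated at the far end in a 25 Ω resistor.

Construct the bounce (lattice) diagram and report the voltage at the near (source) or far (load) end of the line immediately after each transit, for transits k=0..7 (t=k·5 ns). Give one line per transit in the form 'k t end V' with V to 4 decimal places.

Γ_L=-0.777778, Γ_S=0.428571; launch V₁=3·200/700=0.857143
k=0 src: V=0.8571
k=1 load: inc=0.857143, refl=0.857143·-0.777778=-0.6667; V=0.000000+0.857143+-0.666667=0.1905
k=2 src: inc=-0.666667, refl=-0.666667·0.428571=-0.2857; V=0.857143+-0.666667+-0.285714=-0.0952
k=3 load: inc=-0.285714, refl=-0.285714·-0.777778=0.2222; V=0.190476+-0.285714+0.222222=0.1270
k=4 src: inc=0.222222, refl=0.222222·0.428571=0.0952; V=-0.095238+0.222222+0.095238=0.2222
k=5 load: inc=0.095238, refl=0.095238·-0.777778=-0.0741; V=0.126984+0.095238+-0.074074=0.1481
k=6 src: inc=-0.074074, refl=-0.074074·0.428571=-0.0317; V=0.222222+-0.074074+-0.031746=0.1164
k=7 load: inc=-0.031746, refl=-0.031746·-0.777778=0.0247; V=0.148148+-0.031746+0.024691=0.1411

0 0 source 0.8571
1 5 load 0.1905
2 10 source -0.0952
3 15 load 0.1270
4 20 source 0.2222
5 25 load 0.1481
6 30 source 0.1164
7 35 load 0.1411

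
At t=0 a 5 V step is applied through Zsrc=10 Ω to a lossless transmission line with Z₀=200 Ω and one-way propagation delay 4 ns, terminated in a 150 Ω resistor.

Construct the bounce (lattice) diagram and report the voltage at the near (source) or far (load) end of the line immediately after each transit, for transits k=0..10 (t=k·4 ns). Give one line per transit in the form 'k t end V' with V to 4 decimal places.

0 0 source 4.7619
1 4 load 4.0816
2 8 source 4.6971
3 12 load 4.6092
4 16 source 4.6887
5 20 load 4.6774
6 24 source 4.6877
7 28 load 4.6862
8 32 source 4.6875
9 36 load 4.6873
10 40 source 4.6875

Γ_L=-0.142857, Γ_S=-0.904762; launch V₁=5·200/210=4.761905
k=0 src: V=4.7619
k=1 load: inc=4.761905, refl=4.761905·-0.142857=-0.6803; V=0.000000+4.761905+-0.680272=4.0816
k=2 src: inc=-0.680272, refl=-0.680272·-0.904762=0.6155; V=4.761905+-0.680272+0.615484=4.6971
k=3 load: inc=0.615484, refl=0.615484·-0.142857=-0.0879; V=4.081633+0.615484+-0.087926=4.6092
k=4 src: inc=-0.087926, refl=-0.087926·-0.904762=0.0796; V=4.697117+-0.087926+0.079552=4.6887
k=5 load: inc=0.079552, refl=0.079552·-0.142857=-0.0114; V=4.609191+0.079552+-0.011365=4.6774
k=6 src: inc=-0.011365, refl=-0.011365·-0.904762=0.0103; V=4.688743+-0.011365+0.010282=4.6877
k=7 load: inc=0.010282, refl=0.010282·-0.142857=-0.0015; V=4.677378+0.010282+-0.001469=4.6862
k=8 src: inc=-0.001469, refl=-0.001469·-0.904762=0.0013; V=4.687661+-0.001469+0.001329=4.6875
k=9 load: inc=0.001329, refl=0.001329·-0.142857=-0.0002; V=4.686192+0.001329+-0.000190=4.6873
k=10 src: inc=-0.000190, refl=-0.000190·-0.904762=0.0002; V=4.687521+-0.000190+0.000172=4.6875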